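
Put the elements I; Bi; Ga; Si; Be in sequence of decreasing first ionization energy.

I > Be > Si > Bi > Ga

IE₁ increases left→right with effective nuclear charge and decreases top→bottom as the valence shell moves farther out.
These span different periods and groups, so the two trends combine.
Bi > Ga: period and group pull opposite ways; the across-period shift dominates (703 vs 579 kJ/mol).
Si > Bi: period and group pull opposite ways; the down-group shift dominates (786 vs 703 kJ/mol).
Be > Si: period and group pull opposite ways; the down-group shift dominates (900 vs 786 kJ/mol).
I > Be: the two effects oppose for this pair; the across-period effect wins (1008 vs 900 kJ/mol).
Tabulated first ionization energy (kJ/mol): Be 900, Si 786, Ga 579, I 1008, Bi 703.
So from highest to lowest: I > Be > Si > Bi > Ga.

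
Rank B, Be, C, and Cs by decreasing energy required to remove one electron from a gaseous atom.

C > Be > B > Cs

First ionization energy rises across a period (greater Z_eff holds electrons more tightly) and falls down a group (valence electrons are farther from the nucleus).
These span different periods and groups, so the two trends combine.
B > Cs: both effects reinforce here, so B is clearly the higher of the two.
Be > B: this pair runs against the simple trend — see the exception note.
C > Be: C lies to the right of Be in period 2, so the across-period effect alone puts C higher.
Note the exception: Be has a higher first ionization energy than B, contrary to the simple trend — removing B's lone 2p electron is easier than breaking Be's filled 2s².
Approximate values (kJ/mol): Be 900, B 801, C 1086, Cs 376.
So from highest to lowest: C > Be > B > Cs.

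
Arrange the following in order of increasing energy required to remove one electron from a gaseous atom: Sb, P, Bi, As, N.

N is in period 2, group 15; P is in period 3, group 15; As is in period 4, group 15; Sb is in period 5, group 15; Bi is in period 6, group 15.
Across a period the outer electron is held more tightly (higher IE₁); down a group it sits in a higher shell, more shielded, and comes off more easily.
All are in group 15, so first ionization energy increases up the group.
So from lowest to highest: Bi < Sb < As < P < N.

Bi < Sb < As < P < N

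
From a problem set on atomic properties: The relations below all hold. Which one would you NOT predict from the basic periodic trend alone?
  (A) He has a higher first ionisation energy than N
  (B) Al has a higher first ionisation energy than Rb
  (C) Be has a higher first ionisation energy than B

(C)

The general trend: first ionisation energy increases across a period and decreases down a group.
(A) He (period 1, group 18) vs N (period 2, group 15): the stated order agrees with the simple trend.
(B) Al (period 3, group 13) vs Rb (period 5, group 1): the stated order agrees with the simple trend.
(C) Be (period 2, group 2) vs B (period 2, group 13): the stated order contradicts the simple trend.
The exception is (C): removing B's lone 2p electron is easier than breaking Be's filled 2s².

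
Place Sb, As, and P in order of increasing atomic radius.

P is in period 3, group 15; As is in period 4, group 15; Sb is in period 5, group 15.
Atomic radius shrinks across a period as nuclear charge pulls the same shell inward, and grows down a group as new shells are added.
All are in group 15, so atomic radius increases down the group.
So from smallest to largest: P < As < Sb.

P < As < Sb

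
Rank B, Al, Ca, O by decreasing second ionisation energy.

IE_2 is the cost of taking one more electron from the +1 cation: B⁺ still has 2 valence electrons; Al⁺ still has 2 valence electrons; Ca⁺ still has 1 valence electron; O⁺ still has 5 valence electrons.
All are still removing valence electrons, so compare the +1 ions as you would atoms: IE_2 generally rises across a period (higher Z_eff) and falls down a group (larger shell), subject to the usual subshell exceptions.
Valence configurations: B⁺ [He]2s², Al⁺ [Ne]3s², Ca⁺ [Ar]4s¹, O⁺ [He]2s²2p³.
Tabulated IE_2 (kJ/mol): B 2427, Al 1817, Ca 1145, O 3388.
So the second ionization energies run Ca < Al < B < O.

O, B, Al, Ca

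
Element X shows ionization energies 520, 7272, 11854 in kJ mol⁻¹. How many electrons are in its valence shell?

1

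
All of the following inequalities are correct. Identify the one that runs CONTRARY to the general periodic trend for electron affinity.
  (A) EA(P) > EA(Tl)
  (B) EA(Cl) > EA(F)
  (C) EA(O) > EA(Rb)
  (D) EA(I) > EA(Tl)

(B)

The general trend: electron affinity increases across a period and decreases down a group.
(A) P (period 3, group 15) vs Tl (period 6, group 13): the stated order agrees with the simple trend.
(B) Cl (period 3, group 17) vs F (period 2, group 17): the stated order contradicts the simple trend.
(C) O (period 2, group 16) vs Rb (period 5, group 1): the stated order agrees with the simple trend.
(D) I (period 5, group 17) vs Tl (period 6, group 13): the stated order agrees with the simple trend.
The exception is (B): F's small 2p subshell makes the incoming electron feel strong e⁻–e⁻ repulsion, so Cl actually releases more energy on gaining an electron.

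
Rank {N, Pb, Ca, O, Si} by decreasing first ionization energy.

N is in period 2, group 15; O is in period 2, group 16; Si is in period 3, group 14; Ca is in period 4, group 2; Pb is in period 6, group 14.
IE₁ increases left→right with effective nuclear charge and decreases top→bottom as the valence shell moves farther out.
Neither a single period nor a single group — weigh both effects.
Pb > Ca: period and group pull opposite ways; the across-period shift dominates (716 vs 590 kJ/mol).
Si > Pb: they share group 14; the group trend gives Si the larger value.
O > Si: both effects reinforce here, so O is clearly the higher of the two.
N > O: this pair runs against the simple trend — see the exception note.
Note the exception: N has a higher first ionization energy than O, contrary to the simple trend — pairing an electron in O's 2p⁴ costs repulsion energy, so O ionizes more easily than half-filled N (2p³).
Tabulated first ionization energy (kJ/mol): N 1402, O 1314, Si 786, Ca 590, Pb 716.
So from highest to lowest: N > O > Si > Pb > Ca.

N > O > Si > Pb > Ca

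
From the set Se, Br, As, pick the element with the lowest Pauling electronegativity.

As

Electronegativity increases across a period and decreases down a group, tracking effective nuclear charge and atomic size.
All lie in period 4, so electronegativity increases left to right.
The lowest Pauling electronegativity among these belongs to As.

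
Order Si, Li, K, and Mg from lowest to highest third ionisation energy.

The third ionization energy removes an electron from the +2 ion. For each element: Si²⁺ still has 2 valence electrons; Li²⁺ is already 1 electron into the core; K²⁺ is already 1 electron into the core; Mg²⁺ is the bare [Ne] core.
Breaking into a closed-shell core is much more expensive than removing a leftover valence electron — K, Mg and Li have the largest IE_3 here.
The numbers (kJ/mol): Si 3232, Li 11815, K 4420, Mg 7733.
Overall IE_3 order: Si < K < Mg < Li.

Si < K < Mg < Li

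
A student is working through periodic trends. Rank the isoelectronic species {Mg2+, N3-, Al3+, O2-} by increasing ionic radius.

Al3+ < Mg2+ < O2- < N3-

All of these have 10 electrons, so size is governed by nuclear charge alone: the more protons, the stronger the pull on the same electron cloud, and the smaller the ion.
Nuclear charges: Al3+ (Z=13), Mg2+ (Z=12), O2- (Z=8), N3- (Z=7).
Smallest to largest: Al3+ < Mg2+ < O2- < N3-.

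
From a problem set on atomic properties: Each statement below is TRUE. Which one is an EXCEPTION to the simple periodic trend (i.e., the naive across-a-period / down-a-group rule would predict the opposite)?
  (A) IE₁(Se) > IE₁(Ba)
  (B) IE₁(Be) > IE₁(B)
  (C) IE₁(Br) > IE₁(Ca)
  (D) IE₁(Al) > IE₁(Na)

(B)

The general trend: first ionization energy increases across a period and decreases down a group.
(A) Se (period 4, group 16) vs Ba (period 6, group 2): the stated order agrees with the simple trend.
(B) Be (period 2, group 2) vs B (period 2, group 13): the stated order contradicts the simple trend.
(C) Br (period 4, group 17) vs Ca (period 4, group 2): the stated order agrees with the simple trend.
(D) Al (period 3, group 13) vs Na (period 3, group 1): the stated order agrees with the simple trend.
The exception is (B): removing B's lone 2p electron is easier than breaking Be's filled 2s².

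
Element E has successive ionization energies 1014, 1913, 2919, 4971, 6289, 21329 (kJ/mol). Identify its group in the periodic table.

Group 15

Look for the largest jump between consecutive ionization energies: IE6/IE5 ≈ 3.4, far larger than any earlier ratio.
That jump marks the point where a core electron is being removed. So the atom has 5 valence electrons.
A main-group element with 5 valence electrons is in group 15.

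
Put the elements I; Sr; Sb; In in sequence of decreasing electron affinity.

I, Sb, In, Sr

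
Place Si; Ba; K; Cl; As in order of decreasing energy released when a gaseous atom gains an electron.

Cl, Si, As, K, Ba

Si is in period 3, group 14; Cl is in period 3, group 17; K is in period 4, group 1; As is in period 4, group 15; Ba is in period 6, group 2.
Electron affinity generally becomes more exothermic across a period toward the halogens and less exothermic down a group.
These span different periods and groups, so the two trends combine.
K > Ba: period and group pull opposite ways; the down-group shift dominates (48 vs 14 kJ/mol).
As > K: both are in period 4; the period trend gives As the larger value.
Si > As: the two effects oppose for this pair; the down-group effect wins (134 vs 78 kJ/mol).
Cl > Si: Cl lies to the right of Si in period 3, so the across-period effect alone puts Cl higher.
Approximate values (kJ/mol): Si 134, Cl 349, K 48, As 78, Ba 14.
So from highest to lowest: Cl > Si > As > K > Ba.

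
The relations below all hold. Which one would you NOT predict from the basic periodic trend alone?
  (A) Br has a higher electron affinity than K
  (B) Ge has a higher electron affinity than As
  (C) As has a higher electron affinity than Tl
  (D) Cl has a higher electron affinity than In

The general trend: electron affinity increases across a period and decreases down a group.
(A) Br (period 4, group 17) vs K (period 4, group 1): the stated order agrees with the simple trend.
(B) Ge (period 4, group 14) vs As (period 4, group 15): the stated order contradicts the simple trend.
(C) As (period 4, group 15) vs Tl (period 6, group 13): the stated order agrees with the simple trend.
(D) Cl (period 3, group 17) vs In (period 5, group 13): the stated order agrees with the simple trend.
The exception is (B): adding an electron to As's half-filled 4p³ is unfavourable, so Ge (4p²) has the more exothermic EA.

(B)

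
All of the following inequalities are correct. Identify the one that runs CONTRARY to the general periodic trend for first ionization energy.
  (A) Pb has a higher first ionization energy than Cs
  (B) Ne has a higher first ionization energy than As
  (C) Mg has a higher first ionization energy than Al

The general trend: first ionization energy increases across a period and decreases down a group.
(A) Pb (period 6, group 14) vs Cs (period 6, group 1): the stated order agrees with the simple trend.
(B) Ne (period 2, group 18) vs As (period 4, group 15): the stated order agrees with the simple trend.
(C) Mg (period 3, group 2) vs Al (period 3, group 13): the stated order contradicts the simple trend.
The exception is (C): Al's single 3p electron is easier to remove than one from Mg's filled 3s².

(C)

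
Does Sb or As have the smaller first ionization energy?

Sb

As is in period 4, group 15; Sb is in period 5, group 15.
Removing the outermost electron gets harder across a period and easier down a group.
All are in group 15, so first ionization energy increases up the group.
So Sb has the smaller first ionization energy (Sb < As).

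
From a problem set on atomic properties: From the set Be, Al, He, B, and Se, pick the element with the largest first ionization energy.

He

He is in period 1, group 18; Be is in period 2, group 2; B is in period 2, group 13; Al is in period 3, group 13; Se is in period 4, group 16.
First ionization energy rises across a period (greater Z_eff holds electrons more tightly) and falls down a group (valence electrons are farther from the nucleus).
These span different periods and groups, so the two trends combine.
B > Al: B sits above Al in group 13, so the down-group effect alone puts B higher.
Be > B: this pair runs against the simple trend — see the exception note.
Se > Be: period and group pull opposite ways; the across-period shift dominates (941 vs 900 kJ/mol).
He > Se: both effects reinforce here, so He is clearly the higher of the two.
Note the exception: Be has a higher first ionization energy than B, contrary to the simple trend — removing B's lone 2p electron is easier than breaking Be's filled 2s².
For reference (kJ/mol): He 2372, Be 900, B 801, Al 578, Se 941.
The largest first ionization energy among these belongs to He.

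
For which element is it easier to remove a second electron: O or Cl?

Consider each +1 ion: O⁺ still has 5 valence electrons; Cl⁺ still has 6 valence electrons.
All are still removing valence electrons, so compare the +1 ions as you would atoms: IE_2 generally rises across a period (higher Z_eff) and falls down a group (larger shell), subject to the usual subshell exceptions.
Valence configurations: O⁺ [He]2s²2p³, Cl⁺ [Ne]3s²3p⁴.
Approximate IE_2 values (kJ/mol): O 3388, Cl 2298.
Putting it together, IE_2: Cl < O.

Cl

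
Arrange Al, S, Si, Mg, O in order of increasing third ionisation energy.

The third ionization energy removes an electron from the +2 ion. For each element: Al²⁺ still has 1 valence electron; S²⁺ still has 4 valence electrons; Si²⁺ still has 2 valence electrons; Mg²⁺ is the bare [Ne] core; O²⁺ still has 4 valence electrons.
Breaking into a closed-shell core is much more expensive than removing a leftover valence electron — Mg has the largest IE_3 here.
Valence configurations: Al²⁺ [Ne]3s¹, S²⁺ [Ne]3s²3p², Si²⁺ [Ne]3s², O²⁺ [He]2s²2p².
Approximate IE_3 values (kJ/mol): Al 2745, S 3357, Si 3232, Mg 7733, O 5300.
Putting it together, IE_3: Al < Si < S < O < Mg.

Al < Si < S < O < Mg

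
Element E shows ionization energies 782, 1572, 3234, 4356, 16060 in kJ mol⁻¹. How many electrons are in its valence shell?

Look for the largest jump between consecutive ionization energies: IE5/IE4 ≈ 3.7, far larger than any earlier ratio.
That jump marks the point where a core electron is being removed. So the atom has 4 valence electrons.

4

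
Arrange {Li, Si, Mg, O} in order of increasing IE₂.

Mg, Si, O, Li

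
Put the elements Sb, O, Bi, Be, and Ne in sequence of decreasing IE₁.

Ne, O, Be, Sb, Bi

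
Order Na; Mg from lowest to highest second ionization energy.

IE_2 is the cost of taking one more electron from the +1 cation: Na⁺ is the bare [Ne] core; Mg⁺ still has 1 valence electron.
Breaking into a closed-shell core is much more expensive than removing a leftover valence electron — Na has the largest IE_2 here.
Tabulated IE_2 (kJ/mol): Na 4562, Mg 1451.
Overall IE_2 order: Mg < Na.

Mg < Na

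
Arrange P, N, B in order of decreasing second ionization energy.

N > B > P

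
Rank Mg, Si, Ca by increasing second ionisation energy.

After 1 electron has been removed, what remains? Mg⁺ still has 1 valence electron; Si⁺ still has 3 valence electrons; Ca⁺ still has 1 valence electron.
All are still removing valence electrons, so compare the +1 ions as you would atoms: IE_2 generally rises across a period (higher Z_eff) and falls down a group (larger shell), subject to the usual subshell exceptions.
Valence configurations: Mg⁺ [Ne]3s¹, Si⁺ [Ne]3s²3p¹, Ca⁺ [Ar]4s¹.
Approximate IE_2 values (kJ/mol): Mg 1451, Si 1577, Ca 1145.
Putting it together, IE_2: Ca < Mg < Si.

Ca < Mg < Si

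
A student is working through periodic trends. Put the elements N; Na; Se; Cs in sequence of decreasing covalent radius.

Cs > Na > Se > N

N is in period 2, group 15; Na is in period 3, group 1; Se is in period 4, group 16; Cs is in period 6, group 1.
Atomic radius shrinks across a period as nuclear charge pulls the same shell inward, and grows down a group as new shells are added.
Neither a single period nor a single group — weigh both effects.
Se > N: the two effects oppose for this pair; the down-group effect wins (116 vs 71 pm).
Na > Se: the two effects oppose for this pair; the across-period effect wins (155 vs 116 pm).
Cs > Na: Cs sits below Na in group 1, so the down-group effect alone puts Cs larger.
Approximate values (pm): N 71, Na 155, Se 116, Cs 232.
So from largest to smallest: Cs > Na > Se > N.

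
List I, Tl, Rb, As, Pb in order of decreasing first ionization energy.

I > As > Pb > Tl > Rb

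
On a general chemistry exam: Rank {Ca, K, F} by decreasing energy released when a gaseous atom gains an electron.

F is in period 2, group 17; K is in period 4, group 1; Ca is in period 4, group 2.
Atoms with high Z_eff and room in the valence shell (especially the halogens) have the most exothermic electron affinities.
Here both period and group differ, so the two effects have to be weighed against each other.
K > Ca: this pair runs against the simple trend — see the exception note.
F > K: relative to K, both the across-period and down-group shifts push F's electron affinity up.
Note the exception: K has a higher electron affinity than Ca, contrary to the simple trend — adding an electron to Ca (ns²) has to open a new, higher-energy np subshell, which is unfavourable.
Tabulated electron affinity (kJ/mol): F 328, K 48, Ca 2.
So from highest to lowest: F > K > Ca.

F > K > Ca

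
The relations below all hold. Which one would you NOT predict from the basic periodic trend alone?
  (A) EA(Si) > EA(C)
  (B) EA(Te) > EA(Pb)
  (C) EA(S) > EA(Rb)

The general trend: electron affinity increases across a period and decreases down a group.
(A) Si (period 3, group 14) vs C (period 2, group 14): the stated order contradicts the simple trend.
(B) Te (period 5, group 16) vs Pb (period 6, group 14): the stated order agrees with the simple trend.
(C) S (period 3, group 16) vs Rb (period 5, group 1): the stated order agrees with the simple trend.
The exception is (A): Si's larger, more diffuse 3p orbitals accept an added electron slightly more readily than C's compact 2p.

(A)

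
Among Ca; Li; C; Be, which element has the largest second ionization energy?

After 1 electron has been removed, what remains? Ca⁺ still has 1 valence electron; Li⁺ is the bare [He] core; C⁺ still has 3 valence electrons; Be⁺ still has 1 valence electron.
Pulling an electron out of a noble-gas core costs far more than removing a remaining valence electron, so Li sits at the high end of IE_2.
Valence configurations: Ca⁺ [Ar]4s¹, C⁺ [He]2s²2p¹, Be⁺ [He]2s¹.
The numbers (kJ/mol): Ca 1145, Li 7298, C 2353, Be 1757.
Hence IE_2: Ca < Be < C < Li.

Li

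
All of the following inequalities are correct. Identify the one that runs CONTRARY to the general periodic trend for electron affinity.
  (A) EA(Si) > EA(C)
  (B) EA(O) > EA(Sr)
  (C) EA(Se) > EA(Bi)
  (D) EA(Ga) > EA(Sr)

(A)

The general trend: electron affinity increases across a period and decreases down a group.
(A) Si (period 3, group 14) vs C (period 2, group 14): the stated order contradicts the simple trend.
(B) O (period 2, group 16) vs Sr (period 5, group 2): the stated order agrees with the simple trend.
(C) Se (period 4, group 16) vs Bi (period 6, group 15): the stated order agrees with the simple trend.
(D) Ga (period 4, group 13) vs Sr (period 5, group 2): the stated order agrees with the simple trend.
The exception is (A): Si's larger, more diffuse 3p orbitals accept an added electron slightly more readily than C's compact 2p.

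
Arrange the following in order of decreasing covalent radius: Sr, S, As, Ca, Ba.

Ba > Sr > Ca > As > S

S is in period 3, group 16; Ca is in period 4, group 2; As is in period 4, group 15; Sr is in period 5, group 2; Ba is in period 6, group 2.
Across a period the added protons contract the valence shell; down a group each new principal shell makes the atom larger.
Neither a single period nor a single group — weigh both effects.
As > S: relative to S, both the across-period and down-group shifts push As's atomic radius up.
Ca > As: both are in period 4; the period trend gives Ca the larger value.
Sr > Ca: they share group 2; the group trend gives Sr the larger value.
Ba > Sr: they share group 2; the group trend gives Ba the larger value.
Tabulated atomic radius (pm): S 103, Ca 171, As 121, Sr 185, Ba 196.
So from largest to smallest: Ba > Sr > Ca > As > S.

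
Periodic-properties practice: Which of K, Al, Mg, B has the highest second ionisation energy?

K

The second ionization energy removes an electron from the +1 ion. For each element: K⁺ is the bare [Ar] core; Al⁺ still has 2 valence electrons; Mg⁺ still has 1 valence electron; B⁺ still has 2 valence electrons.
Breaking into a closed-shell core is much more expensive than removing a leftover valence electron — K has the largest IE_2 here.
Valence configurations: Al⁺ [Ne]3s², Mg⁺ [Ne]3s¹, B⁺ [He]2s².
Approximate IE_2 values (kJ/mol): K 3052, Al 1817, Mg 1451, B 2427.
Putting it together, IE_2: Mg < Al < B < K.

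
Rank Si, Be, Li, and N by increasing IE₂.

Si, Be, N, Li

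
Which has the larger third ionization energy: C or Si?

C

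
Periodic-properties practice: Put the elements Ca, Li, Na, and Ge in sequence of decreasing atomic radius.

Ca > Na > Li > Ge

Atomic radius shrinks across a period as nuclear charge pulls the same shell inward, and grows down a group as new shells are added.
These span different periods and groups, so the two trends combine.
Li > Ge: period and group pull opposite ways; the across-period shift dominates (133 vs 121 pm).
Na > Li: Na sits below Li in group 1, so the down-group effect alone puts Na larger.
Ca > Na: period and group pull opposite ways; the down-group shift dominates (171 vs 155 pm).
For reference (pm): Li 133, Na 155, Ca 171, Ge 121.
So from largest to smallest: Ca > Na > Li > Ge.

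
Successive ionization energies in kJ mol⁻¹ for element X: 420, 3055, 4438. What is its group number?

Group 1

Look for the largest jump between consecutive ionization energies: IE2/IE1 ≈ 7.3, far larger than any earlier ratio.
That jump marks the point where a core electron is being removed. So the atom has 1 valence electron.
A main-group element with 1 valence electron is in group 1.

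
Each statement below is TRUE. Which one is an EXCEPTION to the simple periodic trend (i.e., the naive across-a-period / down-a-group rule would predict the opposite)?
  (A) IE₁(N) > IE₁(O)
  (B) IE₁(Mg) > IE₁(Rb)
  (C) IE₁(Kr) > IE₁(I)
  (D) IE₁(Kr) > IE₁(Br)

(A)

The general trend: first ionisation energy increases across a period and decreases down a group.
(A) N (period 2, group 15) vs O (period 2, group 16): the stated order contradicts the simple trend.
(B) Mg (period 3, group 2) vs Rb (period 5, group 1): the stated order agrees with the simple trend.
(C) Kr (period 4, group 18) vs I (period 5, group 17): the stated order agrees with the simple trend.
(D) Kr (period 4, group 18) vs Br (period 4, group 17): the stated order agrees with the simple trend.
The exception is (A): pairing an electron in O's 2p⁴ costs repulsion energy, so O ionizes more easily than half-filled N (2p³).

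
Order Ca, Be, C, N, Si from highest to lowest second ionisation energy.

N, C, Be, Si, Ca

IE_2 is the cost of taking one more electron from the +1 cation: Ca⁺ still has 1 valence electron; Be⁺ still has 1 valence electron; C⁺ still has 3 valence electrons; N⁺ still has 4 valence electrons; Si⁺ still has 3 valence electrons.
All are still removing valence electrons, so compare the +1 ions as you would atoms: IE_2 generally rises across a period (higher Z_eff) and falls down a group (larger shell), subject to the usual subshell exceptions.
Valence configurations: Ca⁺ [Ar]4s¹, Be⁺ [He]2s¹, C⁺ [He]2s²2p¹, N⁺ [He]2s²2p², Si⁺ [Ne]3s²3p¹.
Approximate IE_2 values (kJ/mol): Ca 1145, Be 1757, C 2353, N 2856, Si 1577.
Overall IE_2 order: Ca < Si < Be < C < N.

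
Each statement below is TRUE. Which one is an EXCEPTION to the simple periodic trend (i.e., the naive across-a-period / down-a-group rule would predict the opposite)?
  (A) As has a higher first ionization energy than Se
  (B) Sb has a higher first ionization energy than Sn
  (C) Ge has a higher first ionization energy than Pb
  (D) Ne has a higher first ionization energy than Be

(A)

The general trend: first ionization energy increases across a period and decreases down a group.
(A) As (period 4, group 15) vs Se (period 4, group 16): the stated order contradicts the simple trend.
(B) Sb (period 5, group 15) vs Sn (period 5, group 14): the stated order agrees with the simple trend.
(C) Ge (period 4, group 14) vs Pb (period 6, group 14): the stated order agrees with the simple trend.
(D) Ne (period 2, group 18) vs Be (period 2, group 2): the stated order agrees with the simple trend.
The exception is (A): Se (4p⁴) ionizes more easily than half-filled As (4p³).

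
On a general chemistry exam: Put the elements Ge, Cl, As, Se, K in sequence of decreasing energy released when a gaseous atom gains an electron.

EA tends to increase across a period and decrease down a group, though the pattern is less regular than for IE or radius.
These span different periods and groups, so the two trends combine.
As > K: both are in period 4; the period trend gives As the larger value.
Ge > As: this pair runs against the simple trend — see the exception note.
Se > Ge: Se lies to the right of Ge in period 4, so the across-period effect alone puts Se higher.
Cl > Se: relative to Se, both the across-period and down-group shifts push Cl's electron affinity up.
Note the exception: Ge has a higher electron affinity than As, contrary to the simple trend — adding an electron to As's half-filled 4p³ is unfavourable, so Ge (4p²) has the more exothermic EA.
Tabulated electron affinity (kJ/mol): Cl 349, K 48, Ge 119, As 78, Se 195.
So from highest to lowest: Cl > Se > Ge > As > K.

Cl > Se > Ge > As > K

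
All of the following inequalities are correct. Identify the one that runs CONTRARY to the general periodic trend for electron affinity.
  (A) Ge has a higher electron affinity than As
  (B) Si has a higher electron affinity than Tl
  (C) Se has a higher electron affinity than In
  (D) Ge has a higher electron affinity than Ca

(A)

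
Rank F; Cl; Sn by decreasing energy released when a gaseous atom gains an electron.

Cl > F > Sn

Atoms with high Z_eff and room in the valence shell (especially the halogens) have the most exothermic electron affinities.
Here both period and group differ, so the two effects have to be weighed against each other.
F > Sn: relative to Sn, both the across-period and down-group shifts push F's electron affinity up.
Cl > F: this pair runs against the simple trend — see the exception note.
Note the exception: Cl has a higher electron affinity than F, contrary to the simple trend — F's small 2p subshell makes the incoming electron feel strong e⁻–e⁻ repulsion, so Cl actually releases more energy on gaining an electron.
For reference (kJ/mol): F 328, Cl 349, Sn 107.
So from highest to lowest: Cl > F > Sn.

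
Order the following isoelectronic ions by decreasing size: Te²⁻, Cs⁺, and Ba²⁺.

Te²⁻, Cs⁺, Ba²⁺

All of these have 54 electrons, so size is governed by nuclear charge alone: the more protons, the stronger the pull on the same electron cloud, and the smaller the ion.
Nuclear charges: Ba²⁺ (Z=56), Cs⁺ (Z=55), Te²⁻ (Z=52).
Largest to smallest: Te²⁻ > Cs⁺ > Ba²⁺.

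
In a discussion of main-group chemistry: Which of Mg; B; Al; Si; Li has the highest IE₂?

Li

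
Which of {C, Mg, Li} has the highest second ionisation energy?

Li

IE_2 is the cost of taking one more electron from the +1 cation: C⁺ still has 3 valence electrons; Mg⁺ still has 1 valence electron; Li⁺ is the bare [He] core.
Breaking into a closed-shell core is much more expensive than removing a leftover valence electron — Li has the largest IE_2 here.
Valence configurations: C⁺ [He]2s²2p¹, Mg⁺ [Ne]3s¹.
Approximate IE_2 values (kJ/mol): C 2353, Mg 1451, Li 7298.
Putting it together, IE_2: Mg < C < Li.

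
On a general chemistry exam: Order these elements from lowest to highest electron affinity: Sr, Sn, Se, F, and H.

Sr < H < Sn < Se < F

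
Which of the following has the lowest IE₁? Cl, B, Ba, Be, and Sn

Ba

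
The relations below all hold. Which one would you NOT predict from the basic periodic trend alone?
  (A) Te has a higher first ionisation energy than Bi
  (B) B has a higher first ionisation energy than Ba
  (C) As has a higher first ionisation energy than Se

(C)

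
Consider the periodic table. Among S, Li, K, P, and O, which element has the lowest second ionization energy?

After 1 electron has been removed, what remains? S⁺ still has 5 valence electrons; Li⁺ is the bare [He] core; K⁺ is the bare [Ar] core; P⁺ still has 4 valence electrons; O⁺ still has 5 valence electrons.
Usually core removal costs more than valence removal, but here the competition is close: a tightly held n=2 valence electron can cost more to remove than an n=3 core electron, so the actual values have to decide it.
Valence configurations: S⁺ [Ne]3s²3p³, P⁺ [Ne]3s²3p², O⁺ [He]2s²2p³.
The numbers (kJ/mol): S 2252, Li 7298, K 3052, P 1907, O 3388.
Overall IE_2 order: P < S < K < O < Li.

P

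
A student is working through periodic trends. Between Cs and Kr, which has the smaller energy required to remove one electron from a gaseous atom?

Cs

Kr is in period 4, group 18; Cs is in period 6, group 1.
First ionization energy rises across a period (greater Z_eff holds electrons more tightly) and falls down a group (valence electrons are farther from the nucleus).
These span different periods and groups, so the two trends combine.
Kr > Cs: relative to Cs, both the across-period and down-group shifts push Kr's first ionization energy up.
For reference (kJ/mol): Kr 1351, Cs 376.
So Cs has the smaller energy required to remove one electron from a gaseous atom (Cs < Kr).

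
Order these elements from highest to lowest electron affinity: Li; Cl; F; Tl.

Cl > F > Li > Tl

Li is in period 2, group 1; F is in period 2, group 17; Cl is in period 3, group 17; Tl is in period 6, group 13.
Electron affinity generally becomes more exothermic across a period toward the halogens and less exothermic down a group.
Here both period and group differ, so the two effects have to be weighed against each other.
Li > Tl: period and group pull opposite ways; the down-group shift dominates (60 vs 19 kJ/mol).
F > Li: F lies to the right of Li in period 2, so the across-period effect alone puts F higher.
Cl > F: this pair runs against the simple trend — see the exception note.
Note the exception: Cl has a higher electron affinity than F, contrary to the simple trend — F's small 2p subshell makes the incoming electron feel strong e⁻–e⁻ repulsion, so Cl actually releases more energy on gaining an electron.
For reference (kJ/mol): Li 60, F 328, Cl 349, Tl 19.
So from highest to lowest: Cl > F > Li > Tl.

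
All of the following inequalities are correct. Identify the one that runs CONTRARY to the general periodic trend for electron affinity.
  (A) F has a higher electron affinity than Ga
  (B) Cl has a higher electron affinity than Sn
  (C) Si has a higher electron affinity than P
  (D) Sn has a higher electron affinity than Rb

The general trend: electron affinity increases across a period and decreases down a group.
(A) F (period 2, group 17) vs Ga (period 4, group 13): the stated order agrees with the simple trend.
(B) Cl (period 3, group 17) vs Sn (period 5, group 14): the stated order agrees with the simple trend.
(C) Si (period 3, group 14) vs P (period 3, group 15): the stated order contradicts the simple trend.
(D) Sn (period 5, group 14) vs Rb (period 5, group 1): the stated order agrees with the simple trend.
The exception is (C): adding an electron to P's half-filled 3p³ is unfavourable, so Si (3p²) has the more exothermic EA.

(C)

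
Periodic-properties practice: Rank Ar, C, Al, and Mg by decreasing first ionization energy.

C is in period 2, group 14; Mg is in period 3, group 2; Al is in period 3, group 13; Ar is in period 3, group 18.
Removing the outermost electron gets harder across a period and easier down a group.
Neither a single period nor a single group — weigh both effects.
Mg > Al: this pair runs against the simple trend — see the exception note.
C > Mg: relative to Mg, both the across-period and down-group shifts push C's first ionization energy up.
Ar > C: the two effects oppose for this pair; the across-period effect wins (1521 vs 1086 kJ/mol).
Note the exception: Mg has a higher first ionization energy than Al, contrary to the simple trend — Al's single 3p electron is easier to remove than one from Mg's filled 3s².
Approximate values (kJ/mol): C 1086, Mg 738, Al 578, Ar 1521.
So from highest to lowest: Ar > C > Mg > Al.

Ar > C > Mg > Al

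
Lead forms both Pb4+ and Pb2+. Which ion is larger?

Both ions have Z = 82 protons, but Pb4+ has lost more electrons, so its remaining electrons feel a larger effective nuclear charge per electron and are pulled in more tightly.
Higher positive charge → smaller ion, so Pb2+ > Pb4+.

Pb2+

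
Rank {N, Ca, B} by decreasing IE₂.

N > B > Ca

The second ionization energy removes an electron from the +1 ion. For each element: N⁺ still has 4 valence electrons; Ca⁺ still has 1 valence electron; B⁺ still has 2 valence electrons.
All are still removing valence electrons, so compare the +1 ions as you would atoms: IE_2 generally rises across a period (higher Z_eff) and falls down a group (larger shell), subject to the usual subshell exceptions.
Valence configurations: N⁺ [He]2s²2p², Ca⁺ [Ar]4s¹, B⁺ [He]2s².
The numbers (kJ/mol): N 2856, Ca 1145, B 2427.
Overall IE_2 order: Ca < B < N.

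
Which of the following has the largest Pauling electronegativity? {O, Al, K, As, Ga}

O

Smaller atoms with higher effective nuclear charge are more electronegative.
Here both period and group differ, so the two effects have to be weighed against each other.
Al > K: relative to K, both the across-period and down-group shifts push Al's electronegativity up.
Ga > Al: this pair runs against the simple trend — see the exception note.
As > Ga: both are in period 4; the period trend gives As the larger value.
O > As: relative to As, both the across-period and down-group shifts push O's electronegativity up.
Note the exception: Ga has a higher electronegativity than Al, contrary to the simple trend — poor shielding by filled d (and f) subshells raises the heavier element's effective nuclear charge more than the simple down-group trend predicts.
Approximate values (Pauling): O 3.44, Al 1.61, K 0.82, Ga 1.81, As 2.18.
The largest Pauling electronegativity among these belongs to O.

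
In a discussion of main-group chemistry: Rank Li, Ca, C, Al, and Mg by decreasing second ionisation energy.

Consider each +1 ion: Li⁺ is the bare [He] core; Ca⁺ still has 1 valence electron; C⁺ still has 3 valence electrons; Al⁺ still has 2 valence electrons; Mg⁺ still has 1 valence electron.
Breaking into a closed-shell core is much more expensive than removing a leftover valence electron — Li has the largest IE_2 here.
Valence configurations: Ca⁺ [Ar]4s¹, C⁺ [He]2s²2p¹, Al⁺ [Ne]3s², Mg⁺ [Ne]3s¹.
Approximate IE_2 values (kJ/mol): Li 7298, Ca 1145, C 2353, Al 1817, Mg 1451.
Putting it together, IE_2: Ca < Mg < Al < C < Li.

Li, C, Al, Mg, Ca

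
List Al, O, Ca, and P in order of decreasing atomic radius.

Ca > Al > P > O

O is in period 2, group 16; Al is in period 3, group 13; P is in period 3, group 15; Ca is in period 4, group 2.
Across a period the added protons contract the valence shell; down a group each new principal shell makes the atom larger.
These span different periods and groups, so the two trends combine.
P > O: relative to O, both the across-period and down-group shifts push P's atomic radius up.
Al > P: Al lies to the left of P in period 3, so the across-period effect alone puts Al larger.
Ca > Al: relative to Al, both the across-period and down-group shifts push Ca's atomic radius up.
Approximate values (pm): O 63, Al 126, P 111, Ca 171.
So from largest to smallest: Ca > Al > P > O.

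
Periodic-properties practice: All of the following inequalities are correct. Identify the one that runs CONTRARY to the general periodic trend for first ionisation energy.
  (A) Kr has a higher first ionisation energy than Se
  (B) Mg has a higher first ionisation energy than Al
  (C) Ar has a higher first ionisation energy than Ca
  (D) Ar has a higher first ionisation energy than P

(B)

The general trend: first ionisation energy increases across a period and decreases down a group.
(A) Kr (period 4, group 18) vs Se (period 4, group 16): the stated order agrees with the simple trend.
(B) Mg (period 3, group 2) vs Al (period 3, group 13): the stated order contradicts the simple trend.
(C) Ar (period 3, group 18) vs Ca (period 4, group 2): the stated order agrees with the simple trend.
(D) Ar (period 3, group 18) vs P (period 3, group 15): the stated order agrees with the simple trend.
The exception is (B): Al's single 3p electron is easier to remove than one from Mg's filled 3s².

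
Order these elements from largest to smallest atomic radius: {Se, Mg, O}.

Mg > Se > O

O is in period 2, group 16; Mg is in period 3, group 2; Se is in period 4, group 16.
Across a period the added protons contract the valence shell; down a group each new principal shell makes the atom larger.
Neither a single period nor a single group — weigh both effects.
Se > O: they share group 16; the group trend gives Se the larger value.
Mg > Se: period and group pull opposite ways; the across-period shift dominates (139 vs 116 pm).
For reference (pm): O 63, Mg 139, Se 116.
So from largest to smallest: Mg > Se > O.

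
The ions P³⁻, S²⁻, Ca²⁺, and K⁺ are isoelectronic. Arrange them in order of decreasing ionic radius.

P³⁻ > S²⁻ > K⁺ > Ca²⁺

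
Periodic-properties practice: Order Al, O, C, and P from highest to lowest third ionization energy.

Consider each +2 ion: Al²⁺ still has 1 valence electron; O²⁺ still has 4 valence electrons; C²⁺ still has 2 valence electrons; P²⁺ still has 3 valence electrons.
All are still removing valence electrons, so compare the +2 ions as you would atoms: IE_3 generally rises across a period (higher Z_eff) and falls down a group (larger shell), subject to the usual subshell exceptions.
Valence configurations: Al²⁺ [Ne]3s¹, O²⁺ [He]2s²2p², C²⁺ [He]2s², P²⁺ [Ne]3s²3p¹.
Approximate IE_3 values (kJ/mol): Al 2745, O 5300, C 4620, P 2914.
Hence IE_3: Al < P < C < O.

O > C > P > Al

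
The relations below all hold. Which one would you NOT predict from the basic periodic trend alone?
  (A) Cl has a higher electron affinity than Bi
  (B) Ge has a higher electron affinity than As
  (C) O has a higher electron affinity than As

The general trend: electron affinity increases across a period and decreases down a group.
(A) Cl (period 3, group 17) vs Bi (period 6, group 15): the stated order agrees with the simple trend.
(B) Ge (period 4, group 14) vs As (period 4, group 15): the stated order contradicts the simple trend.
(C) O (period 2, group 16) vs As (period 4, group 15): the stated order agrees with the simple trend.
The exception is (B): adding an electron to As's half-filled 4p³ is unfavourable, so Ge (4p²) has the more exothermic EA.

(B)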